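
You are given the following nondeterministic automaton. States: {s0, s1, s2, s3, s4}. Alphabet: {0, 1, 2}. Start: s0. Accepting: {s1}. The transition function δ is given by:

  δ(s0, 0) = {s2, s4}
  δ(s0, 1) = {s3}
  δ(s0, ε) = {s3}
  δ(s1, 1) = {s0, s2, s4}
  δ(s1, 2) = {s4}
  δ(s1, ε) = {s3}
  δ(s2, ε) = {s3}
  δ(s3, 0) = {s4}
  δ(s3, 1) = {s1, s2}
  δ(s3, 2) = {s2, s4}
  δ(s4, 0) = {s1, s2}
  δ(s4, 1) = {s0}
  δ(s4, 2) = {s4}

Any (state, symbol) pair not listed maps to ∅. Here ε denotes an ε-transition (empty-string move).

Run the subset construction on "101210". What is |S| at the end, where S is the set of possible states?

Start: ε-closure({s0}) = {s0, s3}.
Read '1': s0→{s3}, s3→{s1, s2}; now {s1, s2, s3}.
Read '0': s1→∅, s2→∅, s3→{s4}; now {s4}.
Read '1': s4→{s0}; union {s0}; ε-closure = {s0, s3}.
Read '2': s0→∅, s3→{s2, s4}; union {s2, s4}; ε-closure = {s2, s3, s4}.
Read '1': s2→∅, s3→{s1, s2}, s4→{s0}; union {s0, s1, s2}; ε-closure = {s0, s1, s2, s3}.
Read '0': s0→{s2, s4}, s1→∅, s2→∅, s3→{s4}; union {s2, s4}; ε-closure = {s2, s3, s4}.
That set has 3 states.

3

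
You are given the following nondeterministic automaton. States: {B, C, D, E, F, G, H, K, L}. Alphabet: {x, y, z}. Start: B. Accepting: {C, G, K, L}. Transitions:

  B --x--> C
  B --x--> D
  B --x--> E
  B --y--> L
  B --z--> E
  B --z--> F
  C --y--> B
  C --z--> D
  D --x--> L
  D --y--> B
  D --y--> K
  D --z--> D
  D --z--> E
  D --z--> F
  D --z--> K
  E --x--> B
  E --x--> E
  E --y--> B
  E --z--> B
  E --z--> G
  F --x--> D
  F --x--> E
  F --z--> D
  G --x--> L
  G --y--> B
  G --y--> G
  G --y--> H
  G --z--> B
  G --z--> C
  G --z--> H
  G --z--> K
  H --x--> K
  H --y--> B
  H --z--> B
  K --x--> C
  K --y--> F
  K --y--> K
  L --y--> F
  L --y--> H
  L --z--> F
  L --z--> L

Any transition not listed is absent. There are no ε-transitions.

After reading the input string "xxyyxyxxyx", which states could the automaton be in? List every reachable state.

{C, D, E, K}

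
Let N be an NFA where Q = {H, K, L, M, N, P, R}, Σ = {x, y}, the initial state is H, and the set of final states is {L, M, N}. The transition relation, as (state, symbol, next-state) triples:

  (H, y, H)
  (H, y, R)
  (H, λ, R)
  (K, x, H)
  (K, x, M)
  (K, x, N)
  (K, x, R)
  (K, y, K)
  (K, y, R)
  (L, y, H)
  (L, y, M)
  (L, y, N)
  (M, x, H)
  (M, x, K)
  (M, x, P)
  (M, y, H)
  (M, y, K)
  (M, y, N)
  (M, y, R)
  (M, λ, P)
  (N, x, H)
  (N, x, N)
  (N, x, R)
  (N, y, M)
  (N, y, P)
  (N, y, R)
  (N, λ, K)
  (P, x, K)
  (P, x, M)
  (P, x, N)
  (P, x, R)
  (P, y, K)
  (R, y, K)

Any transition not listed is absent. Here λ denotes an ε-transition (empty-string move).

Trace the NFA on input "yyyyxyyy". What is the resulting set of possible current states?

Start: ε-closure({H}) = {H, R}.
Read 'y': {H, R} → {H, K, R}.
Read 'y': {H, K, R} → {H, K, R}.
Read 'y': {H, K, R} → {H, K, R}.
Read 'y': {H, K, R} → {H, K, R}.
Read 'x': {H, K, R} → {H, K, M, N, P, R}.
Read 'y': {H, K, M, N, P, R} → {H, K, M, N, P, R}.
Read 'y': {H, K, M, N, P, R} → {H, K, M, N, P, R}.
Read 'y': {H, K, M, N, P, R} → {H, K, M, N, P, R}.

{H, K, M, N, P, R}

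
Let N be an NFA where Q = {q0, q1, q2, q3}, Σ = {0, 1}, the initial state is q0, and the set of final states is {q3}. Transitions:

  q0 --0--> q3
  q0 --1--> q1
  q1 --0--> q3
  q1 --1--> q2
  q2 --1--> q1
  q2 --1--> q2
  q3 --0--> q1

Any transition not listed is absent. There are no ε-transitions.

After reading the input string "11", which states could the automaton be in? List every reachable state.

Start in {q0}.
Read '1': {q0} → {q1}.
Read '1': {q1} → {q2}.

{q2}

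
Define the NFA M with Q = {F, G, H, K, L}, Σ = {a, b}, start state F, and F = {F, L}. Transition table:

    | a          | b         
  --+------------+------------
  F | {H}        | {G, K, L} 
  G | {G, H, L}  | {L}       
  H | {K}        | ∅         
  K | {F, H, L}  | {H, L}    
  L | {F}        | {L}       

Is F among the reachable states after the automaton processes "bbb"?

Start in {F}.
Read 'b': {F} → {G, K, L}.
Read 'b': {G, K, L} → {H, L}.
Read 'b': {H, L} → {L}.
State F is not in {L}.

No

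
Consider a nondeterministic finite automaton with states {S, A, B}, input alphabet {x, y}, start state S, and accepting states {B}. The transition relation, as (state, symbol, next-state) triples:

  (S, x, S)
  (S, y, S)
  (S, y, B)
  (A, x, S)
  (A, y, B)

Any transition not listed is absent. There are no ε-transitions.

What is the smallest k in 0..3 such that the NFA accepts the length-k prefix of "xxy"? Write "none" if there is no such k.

Start in {S}.
Read 'x': {S} → {S}.
Read 'x': {S} → {S}.
Read 'y': {S} → {S, B}.
None of the earlier sets intersect F, but {S, B} does.

3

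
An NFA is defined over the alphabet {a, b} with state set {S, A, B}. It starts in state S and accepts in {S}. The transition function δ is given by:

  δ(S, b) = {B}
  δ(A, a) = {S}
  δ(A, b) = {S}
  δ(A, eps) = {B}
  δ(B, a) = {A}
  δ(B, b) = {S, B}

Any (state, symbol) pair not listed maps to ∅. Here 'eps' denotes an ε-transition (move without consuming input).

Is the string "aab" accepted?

No

Start in {S}.
Read 'a': S→∅; now ∅.
The set is empty and remains empty for the remaining 2 symbols.
The final set ∅ contains no accepting state.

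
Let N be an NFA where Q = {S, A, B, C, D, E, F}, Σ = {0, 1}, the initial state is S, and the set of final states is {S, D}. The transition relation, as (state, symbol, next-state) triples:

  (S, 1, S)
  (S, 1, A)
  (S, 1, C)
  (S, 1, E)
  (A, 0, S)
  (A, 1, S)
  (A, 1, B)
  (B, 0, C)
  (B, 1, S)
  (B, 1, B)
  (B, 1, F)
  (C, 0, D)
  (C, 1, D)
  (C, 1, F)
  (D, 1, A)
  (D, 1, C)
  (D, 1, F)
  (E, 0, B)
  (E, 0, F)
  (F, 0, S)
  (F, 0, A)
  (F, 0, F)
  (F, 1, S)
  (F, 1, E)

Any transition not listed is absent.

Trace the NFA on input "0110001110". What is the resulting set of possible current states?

∅

Start in {S}.
Read '0': {S} → ∅.
The set is empty and remains empty for the remaining 9 symbols.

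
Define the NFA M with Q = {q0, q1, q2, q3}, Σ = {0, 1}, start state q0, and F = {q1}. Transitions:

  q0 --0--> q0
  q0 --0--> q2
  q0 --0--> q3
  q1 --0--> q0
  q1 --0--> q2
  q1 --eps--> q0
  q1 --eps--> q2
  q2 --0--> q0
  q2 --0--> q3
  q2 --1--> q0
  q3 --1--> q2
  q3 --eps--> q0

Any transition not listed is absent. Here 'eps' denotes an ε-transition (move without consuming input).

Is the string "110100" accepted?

Start in {q0}.
Read '1': q0→∅; now ∅.
The set is empty and remains empty for the remaining 5 symbols.
The final set ∅ contains no accepting state.

No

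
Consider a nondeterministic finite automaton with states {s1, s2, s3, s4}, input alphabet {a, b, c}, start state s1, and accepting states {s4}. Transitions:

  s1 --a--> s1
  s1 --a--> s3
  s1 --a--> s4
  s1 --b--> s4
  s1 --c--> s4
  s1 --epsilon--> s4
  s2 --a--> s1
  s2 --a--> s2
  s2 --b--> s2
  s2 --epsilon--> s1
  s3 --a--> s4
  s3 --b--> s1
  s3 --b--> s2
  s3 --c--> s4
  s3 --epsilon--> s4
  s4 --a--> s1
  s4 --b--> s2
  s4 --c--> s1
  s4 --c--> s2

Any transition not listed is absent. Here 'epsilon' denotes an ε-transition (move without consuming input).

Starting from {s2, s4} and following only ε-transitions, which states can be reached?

{s1, s2, s4}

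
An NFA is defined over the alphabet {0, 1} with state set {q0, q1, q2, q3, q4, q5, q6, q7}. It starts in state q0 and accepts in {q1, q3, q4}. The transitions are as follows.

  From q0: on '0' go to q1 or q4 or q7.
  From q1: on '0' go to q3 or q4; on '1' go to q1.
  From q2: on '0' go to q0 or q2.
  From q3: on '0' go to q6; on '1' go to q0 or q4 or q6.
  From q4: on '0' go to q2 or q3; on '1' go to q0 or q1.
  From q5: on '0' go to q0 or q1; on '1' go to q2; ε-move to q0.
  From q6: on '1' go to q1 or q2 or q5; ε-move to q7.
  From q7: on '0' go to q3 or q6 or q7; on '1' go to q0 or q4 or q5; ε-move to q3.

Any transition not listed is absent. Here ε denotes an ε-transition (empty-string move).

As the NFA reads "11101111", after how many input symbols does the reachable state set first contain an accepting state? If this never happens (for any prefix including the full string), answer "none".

Start in {q0}.
Read '1': q0→∅; now ∅.
The set is empty and remains empty for the remaining 7 symbols.
No reachable set along the way intersects F.

none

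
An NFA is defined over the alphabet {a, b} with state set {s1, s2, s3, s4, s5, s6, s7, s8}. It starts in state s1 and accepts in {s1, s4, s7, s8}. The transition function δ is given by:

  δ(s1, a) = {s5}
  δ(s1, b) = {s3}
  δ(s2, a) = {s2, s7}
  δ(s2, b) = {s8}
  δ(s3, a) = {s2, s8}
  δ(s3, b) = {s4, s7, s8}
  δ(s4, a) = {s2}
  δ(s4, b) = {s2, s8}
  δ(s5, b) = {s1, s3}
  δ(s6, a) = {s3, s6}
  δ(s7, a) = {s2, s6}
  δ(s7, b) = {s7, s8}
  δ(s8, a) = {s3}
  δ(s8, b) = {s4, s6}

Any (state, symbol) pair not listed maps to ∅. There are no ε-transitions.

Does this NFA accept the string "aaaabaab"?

No

Start in {s1}.
Read 'a': s1→{s5}; now {s5}.
Read 'a': s5→∅; now ∅.
The set is empty and remains empty for the remaining 6 symbols.
The final set ∅ contains no accepting state.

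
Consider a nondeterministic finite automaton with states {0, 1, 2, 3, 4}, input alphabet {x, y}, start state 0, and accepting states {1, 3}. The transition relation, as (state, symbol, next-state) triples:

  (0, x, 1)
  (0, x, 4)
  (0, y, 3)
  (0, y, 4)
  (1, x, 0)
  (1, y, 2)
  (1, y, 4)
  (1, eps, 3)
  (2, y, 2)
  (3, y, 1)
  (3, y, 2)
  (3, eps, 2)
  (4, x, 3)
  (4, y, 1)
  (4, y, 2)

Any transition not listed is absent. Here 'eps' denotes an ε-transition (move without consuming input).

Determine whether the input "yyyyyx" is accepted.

Start in {0}.
Read 'y': {0} → {2, 3, 4}.
Read 'y': {2, 3, 4} → {1, 2, 3}.
Read 'y': {1, 2, 3} → {1, 2, 3, 4}.
Read 'y': {1, 2, 3, 4} → {1, 2, 3, 4}.
Read 'y': {1, 2, 3, 4} → {1, 2, 3, 4}.
Read 'x': {1, 2, 3, 4} → {0, 2, 3}.
The final set {0, 2, 3} contains the accepting state 3.

Yes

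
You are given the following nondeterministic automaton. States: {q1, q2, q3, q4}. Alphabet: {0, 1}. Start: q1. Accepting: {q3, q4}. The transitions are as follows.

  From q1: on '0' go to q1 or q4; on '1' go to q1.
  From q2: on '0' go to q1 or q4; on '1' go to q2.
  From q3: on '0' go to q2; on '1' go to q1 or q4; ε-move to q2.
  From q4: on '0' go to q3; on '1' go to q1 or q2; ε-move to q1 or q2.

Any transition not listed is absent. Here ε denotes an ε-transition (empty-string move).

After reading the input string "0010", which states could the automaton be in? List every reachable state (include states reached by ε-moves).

{q1, q2, q3, q4}

Start in {q1}.
Read '0': q1→{q1, q4}; union {q1, q4}; ε-closure = {q1, q2, q4}.
Read '0': q1→{q1, q4}, q2→{q1, q4}, q4→{q3}; union {q1, q3, q4}; ε-closure = {q1, q2, q3, q4}.
Read '1': q1→{q1}, q2→{q2}, q3→{q1, q4}, q4→{q1, q2}; now {q1, q2, q4}.
Read '0': q1→{q1, q4}, q2→{q1, q4}, q4→{q3}; union {q1, q3, q4}; ε-closure = {q1, q2, q3, q4}.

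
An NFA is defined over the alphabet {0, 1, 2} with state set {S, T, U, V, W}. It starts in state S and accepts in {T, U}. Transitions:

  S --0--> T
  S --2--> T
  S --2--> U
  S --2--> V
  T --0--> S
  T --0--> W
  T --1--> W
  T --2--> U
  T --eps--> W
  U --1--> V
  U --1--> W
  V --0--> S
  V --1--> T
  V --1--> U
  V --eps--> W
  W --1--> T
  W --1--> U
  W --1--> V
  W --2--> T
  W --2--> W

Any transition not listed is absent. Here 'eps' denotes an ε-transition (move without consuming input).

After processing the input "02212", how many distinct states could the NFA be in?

3

Start in {S}.
Read '0': S→{T}; union {T}; ε-closure = {T, W}.
Read '2': T→{U}, W→{T, W}; now {T, U, W}.
Read '2': T→{U}, U→∅, W→{T, W}; now {T, U, W}.
Read '1': T→{W}, U→{V, W}, W→{T, U, V}; now {T, U, V, W}.
Read '2': T→{U}, U→∅, V→∅, W→{T, W}; now {T, U, W}.
That set has 3 states.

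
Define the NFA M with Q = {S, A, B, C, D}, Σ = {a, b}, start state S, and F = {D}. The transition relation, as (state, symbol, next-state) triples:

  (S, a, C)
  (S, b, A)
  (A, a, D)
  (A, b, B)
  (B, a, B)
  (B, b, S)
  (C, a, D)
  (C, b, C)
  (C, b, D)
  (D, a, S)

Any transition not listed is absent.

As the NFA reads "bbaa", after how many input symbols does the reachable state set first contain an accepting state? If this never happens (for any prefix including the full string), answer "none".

Start in {S}.
Read 'b': S→{A}; now {A}.
Read 'b': A→{B}; now {B}.
Read 'a': B→{B}; now {B}.
Read 'a': B→{B}; now {B}.
No reachable set along the way intersects F.

none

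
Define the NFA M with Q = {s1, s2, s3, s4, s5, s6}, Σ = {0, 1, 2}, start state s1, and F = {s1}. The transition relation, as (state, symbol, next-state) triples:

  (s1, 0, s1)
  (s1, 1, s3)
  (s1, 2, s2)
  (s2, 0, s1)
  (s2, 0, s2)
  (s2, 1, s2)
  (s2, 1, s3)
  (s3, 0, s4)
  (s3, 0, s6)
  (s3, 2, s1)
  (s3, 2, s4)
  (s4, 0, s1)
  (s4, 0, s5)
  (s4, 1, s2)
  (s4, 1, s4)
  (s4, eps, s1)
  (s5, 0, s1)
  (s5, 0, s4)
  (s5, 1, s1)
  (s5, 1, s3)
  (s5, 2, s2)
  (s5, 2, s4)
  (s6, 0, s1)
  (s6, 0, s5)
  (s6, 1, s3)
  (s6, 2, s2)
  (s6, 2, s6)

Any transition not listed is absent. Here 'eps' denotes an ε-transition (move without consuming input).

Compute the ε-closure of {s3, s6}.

{s3, s6}

Begin with {s3, s6}.
No ε-moves leave this set, so the closure equals the set itself.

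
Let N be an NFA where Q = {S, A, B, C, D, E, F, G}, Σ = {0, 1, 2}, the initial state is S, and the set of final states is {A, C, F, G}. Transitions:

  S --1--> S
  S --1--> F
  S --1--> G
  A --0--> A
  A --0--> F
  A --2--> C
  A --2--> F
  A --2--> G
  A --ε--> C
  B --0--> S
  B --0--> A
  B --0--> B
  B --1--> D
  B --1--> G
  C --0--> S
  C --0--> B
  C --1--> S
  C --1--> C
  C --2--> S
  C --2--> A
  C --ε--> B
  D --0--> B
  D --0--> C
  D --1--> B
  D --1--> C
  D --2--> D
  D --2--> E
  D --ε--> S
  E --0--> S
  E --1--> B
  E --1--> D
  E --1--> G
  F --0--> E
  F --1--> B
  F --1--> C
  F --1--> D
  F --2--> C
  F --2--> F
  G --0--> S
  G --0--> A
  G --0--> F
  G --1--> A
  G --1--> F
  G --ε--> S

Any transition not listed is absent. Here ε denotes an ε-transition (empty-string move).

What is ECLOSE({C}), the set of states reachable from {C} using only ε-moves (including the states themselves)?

Begin with {C}.
ε-move C → B; add B.

{B, C}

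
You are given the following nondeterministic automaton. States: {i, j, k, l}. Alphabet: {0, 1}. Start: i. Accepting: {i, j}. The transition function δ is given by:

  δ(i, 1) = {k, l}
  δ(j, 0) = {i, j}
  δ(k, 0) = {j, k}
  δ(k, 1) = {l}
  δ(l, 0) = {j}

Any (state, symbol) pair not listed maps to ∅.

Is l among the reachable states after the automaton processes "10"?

No

Start in {i}.
Read '1': {i} → {k, l}.
Read '0': {k, l} → {j, k}.
State l is not in {j, k}.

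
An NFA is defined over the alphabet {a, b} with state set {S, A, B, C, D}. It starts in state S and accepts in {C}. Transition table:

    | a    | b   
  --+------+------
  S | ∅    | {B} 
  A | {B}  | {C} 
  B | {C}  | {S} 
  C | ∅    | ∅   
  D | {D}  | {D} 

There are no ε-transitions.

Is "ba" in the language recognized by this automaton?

Start in {S}.
Read 'b': S→{B}; now {B}.
Read 'a': B→{C}; now {C}.
The final set {C} contains the accepting state C.

Yes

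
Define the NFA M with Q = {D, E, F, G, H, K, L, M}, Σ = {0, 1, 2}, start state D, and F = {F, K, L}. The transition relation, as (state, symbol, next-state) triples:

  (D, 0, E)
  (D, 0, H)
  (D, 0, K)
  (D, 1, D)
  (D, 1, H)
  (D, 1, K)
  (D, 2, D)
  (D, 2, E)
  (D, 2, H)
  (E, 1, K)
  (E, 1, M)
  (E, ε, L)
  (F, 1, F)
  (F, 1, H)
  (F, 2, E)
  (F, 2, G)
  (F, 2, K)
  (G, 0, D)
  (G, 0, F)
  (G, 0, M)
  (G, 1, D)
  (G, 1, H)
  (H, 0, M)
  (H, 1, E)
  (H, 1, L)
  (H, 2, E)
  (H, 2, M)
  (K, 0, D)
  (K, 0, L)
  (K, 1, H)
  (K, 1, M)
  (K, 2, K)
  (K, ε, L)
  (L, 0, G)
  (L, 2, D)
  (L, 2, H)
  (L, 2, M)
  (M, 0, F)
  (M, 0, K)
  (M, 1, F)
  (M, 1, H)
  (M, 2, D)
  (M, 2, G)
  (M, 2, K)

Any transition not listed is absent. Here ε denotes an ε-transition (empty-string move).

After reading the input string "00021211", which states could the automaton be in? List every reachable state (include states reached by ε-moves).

Start in {D}.
Read '0': {D} → {E, H, K, L}.
Read '0': {E, H, K, L} → {D, G, L, M}.
Read '0': {D, G, L, M} → {D, E, F, G, H, K, L, M}.
Read '2': {D, E, F, G, H, K, L, M} → {D, E, G, H, K, L, M}.
Read '1': {D, E, G, H, K, L, M} → {D, E, F, H, K, L, M}.
Read '2': {D, E, F, H, K, L, M} → {D, E, G, H, K, L, M}.
Read '1': {D, E, G, H, K, L, M} → {D, E, F, H, K, L, M}.
Read '1': {D, E, F, H, K, L, M} → {D, E, F, H, K, L, M}.

{D, E, F, H, K, L, M}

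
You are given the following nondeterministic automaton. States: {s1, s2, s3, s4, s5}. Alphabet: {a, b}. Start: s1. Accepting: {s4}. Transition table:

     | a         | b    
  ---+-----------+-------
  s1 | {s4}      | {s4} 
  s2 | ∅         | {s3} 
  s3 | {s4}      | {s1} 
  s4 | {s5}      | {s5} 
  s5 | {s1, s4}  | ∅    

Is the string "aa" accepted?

No

Start in {s1}.
Read 'a': {s1} → {s4}.
Read 'a': {s4} → {s5}.
The final set {s5} contains no accepting state.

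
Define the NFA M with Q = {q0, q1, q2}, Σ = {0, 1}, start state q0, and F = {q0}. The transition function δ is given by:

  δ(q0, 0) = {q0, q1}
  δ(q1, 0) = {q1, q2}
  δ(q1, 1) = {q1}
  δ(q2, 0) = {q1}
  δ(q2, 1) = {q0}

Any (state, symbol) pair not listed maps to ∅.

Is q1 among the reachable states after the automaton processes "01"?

Yes

Start in {q0}.
Read '0': {q0} → {q0, q1}.
Read '1': {q0, q1} → {q1}.
State q1 is in {q1}.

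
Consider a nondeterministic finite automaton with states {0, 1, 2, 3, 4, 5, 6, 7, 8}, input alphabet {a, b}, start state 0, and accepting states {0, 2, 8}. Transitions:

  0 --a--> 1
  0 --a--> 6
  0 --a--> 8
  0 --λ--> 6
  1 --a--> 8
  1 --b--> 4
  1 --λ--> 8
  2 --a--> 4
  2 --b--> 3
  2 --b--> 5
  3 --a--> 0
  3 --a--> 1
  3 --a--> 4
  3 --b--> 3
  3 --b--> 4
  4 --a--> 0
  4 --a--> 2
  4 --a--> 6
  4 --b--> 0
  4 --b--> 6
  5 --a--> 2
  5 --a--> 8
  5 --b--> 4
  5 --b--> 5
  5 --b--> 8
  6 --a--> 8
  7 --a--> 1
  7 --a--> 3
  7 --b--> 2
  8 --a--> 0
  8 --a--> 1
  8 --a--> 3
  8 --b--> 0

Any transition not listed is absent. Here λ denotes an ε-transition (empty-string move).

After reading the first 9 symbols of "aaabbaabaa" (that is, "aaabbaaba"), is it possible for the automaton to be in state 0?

Yes

Start: ε-closure({0}) = {0, 6}.
Read 'a': 0→{1, 6, 8}, 6→{8}; now {1, 6, 8}.
Read 'a': 1→{8}, 6→{8}, 8→{0, 1, 3}; union {0, 1, 3, 8}; ε-closure = {0, 1, 3, 6, 8}.
Read 'a': 0→{1, 6, 8}, 1→{8}, 3→{0, 1, 4}, 6→{8}, 8→{0, 1, 3}; now {0, 1, 3, 4, 6, 8}.
Read 'b': 0→∅, 1→{4}, 3→{3, 4}, 4→{0, 6}, 6→∅, 8→{0}; now {0, 3, 4, 6}.
Read 'b': 0→∅, 3→{3, 4}, 4→{0, 6}, 6→∅; now {0, 3, 4, 6}.
Read 'a': 0→{1, 6, 8}, 3→{0, 1, 4}, 4→{0, 2, 6}, 6→{8}; now {0, 1, 2, 4, 6, 8}.
Read 'a': 0→{1, 6, 8}, 1→{8}, 2→{4}, 4→{0, 2, 6}, 6→{8}, 8→{0, 1, 3}; now {0, 1, 2, 3, 4, 6, 8}.
Read 'b': 0→∅, 1→{4}, 2→{3, 5}, 3→{3, 4}, 4→{0, 6}, 6→∅, 8→{0}; now {0, 3, 4, 5, 6}.
Read 'a': 0→{1, 6, 8}, 3→{0, 1, 4}, 4→{0, 2, 6}, 5→{2, 8}, 6→{8}; now {0, 1, 2, 4, 6, 8}.
State 0 is in {0, 1, 2, 4, 6, 8}.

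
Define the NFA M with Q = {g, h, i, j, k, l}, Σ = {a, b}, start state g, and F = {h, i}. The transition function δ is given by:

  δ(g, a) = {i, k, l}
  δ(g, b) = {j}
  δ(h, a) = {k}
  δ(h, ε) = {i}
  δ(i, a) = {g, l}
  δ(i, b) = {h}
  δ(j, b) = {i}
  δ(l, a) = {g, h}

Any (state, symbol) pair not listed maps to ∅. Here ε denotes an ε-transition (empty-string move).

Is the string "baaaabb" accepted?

No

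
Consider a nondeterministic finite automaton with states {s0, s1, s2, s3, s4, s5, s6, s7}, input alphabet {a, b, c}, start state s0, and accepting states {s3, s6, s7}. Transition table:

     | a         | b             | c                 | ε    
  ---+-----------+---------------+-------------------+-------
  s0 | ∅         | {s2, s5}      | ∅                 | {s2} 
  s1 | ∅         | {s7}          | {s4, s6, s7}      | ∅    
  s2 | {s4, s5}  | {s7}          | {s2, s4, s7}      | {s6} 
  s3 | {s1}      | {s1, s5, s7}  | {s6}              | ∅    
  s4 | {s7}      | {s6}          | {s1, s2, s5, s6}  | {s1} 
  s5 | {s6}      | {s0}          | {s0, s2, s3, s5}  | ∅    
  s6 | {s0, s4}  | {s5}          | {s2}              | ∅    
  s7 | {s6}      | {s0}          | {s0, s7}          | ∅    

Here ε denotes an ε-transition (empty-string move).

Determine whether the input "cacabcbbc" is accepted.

Yes

Start: ε-closure({s0}) = {s0, s2, s6}.
Read 'c': s0→∅, s2→{s2, s4, s7}, s6→{s2}; union {s2, s4, s7}; ε-closure = {s1, s2, s4, s6, s7}.
Read 'a': s1→∅, s2→{s4, s5}, s4→{s7}, s6→{s0, s4}, s7→{s6}; union {s0, s4, s5, s6, s7}; ε-closure = {s0, s1, s2, s4, s5, s6, s7}.
Read 'c': s0→∅, s1→{s4, s6, s7}, s2→{s2, s4, s7}, s4→{s1, s2, s5, s6}, s5→{s0, s2, s3, s5}, s6→{s2}, s7→{s0, s7}; now {s0, s1, s2, s3, s4, s5, s6, s7}.
Read 'a': s0→∅, s1→∅, s2→{s4, s5}, s3→{s1}, s4→{s7}, s5→{s6}, s6→{s0, s4}, s7→{s6}; union {s0, s1, s4, s5, s6, s7}; ε-closure = {s0, s1, s2, s4, s5, s6, s7}.
Read 'b': s0→{s2, s5}, s1→{s7}, s2→{s7}, s4→{s6}, s5→{s0}, s6→{s5}, s7→{s0}; now {s0, s2, s5, s6, s7}.
Read 'c': s0→∅, s2→{s2, s4, s7}, s5→{s0, s2, s3, s5}, s6→{s2}, s7→{s0, s7}; union {s0, s2, s3, s4, s5, s7}; ε-closure = {s0, s1, s2, s3, s4, s5, s6, s7}.
Read 'b': s0→{s2, s5}, s1→{s7}, s2→{s7}, s3→{s1, s5, s7}, s4→{s6}, s5→{s0}, s6→{s5}, s7→{s0}; now {s0, s1, s2, s5, s6, s7}.
Read 'b': s0→{s2, s5}, s1→{s7}, s2→{s7}, s5→{s0}, s6→{s5}, s7→{s0}; union {s0, s2, s5, s7}; ε-closure = {s0, s2, s5, s6, s7}.
Read 'c': s0→∅, s2→{s2, s4, s7}, s5→{s0, s2, s3, s5}, s6→{s2}, s7→{s0, s7}; union {s0, s2, s3, s4, s5, s7}; ε-closure = {s0, s1, s2, s3, s4, s5, s6, s7}.
The final set {s0, s1, s2, s3, s4, s5, s6, s7} contains the accepting states s3, s6, s7.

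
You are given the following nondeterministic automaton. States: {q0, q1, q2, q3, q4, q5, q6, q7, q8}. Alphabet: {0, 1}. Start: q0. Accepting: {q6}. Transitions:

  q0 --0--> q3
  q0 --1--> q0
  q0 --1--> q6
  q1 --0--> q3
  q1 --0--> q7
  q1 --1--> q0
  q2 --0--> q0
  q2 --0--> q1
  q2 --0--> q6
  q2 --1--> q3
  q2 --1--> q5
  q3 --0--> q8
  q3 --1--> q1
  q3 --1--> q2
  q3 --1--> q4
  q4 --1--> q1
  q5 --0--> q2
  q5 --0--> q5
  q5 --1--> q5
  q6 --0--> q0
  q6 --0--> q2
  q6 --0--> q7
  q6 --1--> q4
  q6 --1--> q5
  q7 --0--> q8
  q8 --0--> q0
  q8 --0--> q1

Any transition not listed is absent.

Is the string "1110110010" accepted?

Yes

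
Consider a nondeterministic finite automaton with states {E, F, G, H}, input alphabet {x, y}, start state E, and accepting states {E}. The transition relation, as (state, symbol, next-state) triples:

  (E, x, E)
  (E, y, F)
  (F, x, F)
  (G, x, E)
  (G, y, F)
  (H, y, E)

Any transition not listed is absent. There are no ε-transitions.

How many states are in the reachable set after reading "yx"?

1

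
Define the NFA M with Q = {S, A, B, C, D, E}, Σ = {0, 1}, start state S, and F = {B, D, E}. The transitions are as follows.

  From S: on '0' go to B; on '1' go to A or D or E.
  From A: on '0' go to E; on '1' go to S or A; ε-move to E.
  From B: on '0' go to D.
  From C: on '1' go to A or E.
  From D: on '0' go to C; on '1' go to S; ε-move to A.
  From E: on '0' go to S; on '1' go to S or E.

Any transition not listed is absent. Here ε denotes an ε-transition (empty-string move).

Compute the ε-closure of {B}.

{B}

Begin with {B}.
No ε-moves leave this set, so the closure equals the set itself.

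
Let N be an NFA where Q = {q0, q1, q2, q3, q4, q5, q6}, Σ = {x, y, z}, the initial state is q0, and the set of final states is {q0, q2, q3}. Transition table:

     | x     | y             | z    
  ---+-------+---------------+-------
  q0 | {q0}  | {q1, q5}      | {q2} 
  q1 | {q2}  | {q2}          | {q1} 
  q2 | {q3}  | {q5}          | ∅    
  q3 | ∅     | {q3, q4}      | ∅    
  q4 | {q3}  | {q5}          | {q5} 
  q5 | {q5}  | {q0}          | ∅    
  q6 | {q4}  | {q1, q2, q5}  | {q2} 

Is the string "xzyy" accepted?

Yes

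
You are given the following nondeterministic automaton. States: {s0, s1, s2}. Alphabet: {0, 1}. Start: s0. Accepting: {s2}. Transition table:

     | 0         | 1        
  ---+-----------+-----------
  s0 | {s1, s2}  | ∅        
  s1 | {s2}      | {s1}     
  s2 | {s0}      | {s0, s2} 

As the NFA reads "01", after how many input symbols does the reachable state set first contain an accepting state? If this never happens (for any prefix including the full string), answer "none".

Start in {s0}.
Read '0': {s0} → {s1, s2}.
None of the earlier sets intersect F, but {s1, s2} does.

1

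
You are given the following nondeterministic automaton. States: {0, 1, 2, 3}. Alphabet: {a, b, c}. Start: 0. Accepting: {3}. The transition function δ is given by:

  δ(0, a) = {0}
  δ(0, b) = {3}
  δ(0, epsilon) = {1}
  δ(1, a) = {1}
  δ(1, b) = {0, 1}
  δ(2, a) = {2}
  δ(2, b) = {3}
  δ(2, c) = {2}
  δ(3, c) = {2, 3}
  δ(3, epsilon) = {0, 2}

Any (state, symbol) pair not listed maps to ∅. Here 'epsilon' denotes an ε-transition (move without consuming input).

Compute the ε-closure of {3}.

Begin with {3}.
ε-move 3 → 0; add 0.
ε-move 3 → 2; add 2.
ε-move 0 → 1; add 1.

{0, 1, 2, 3}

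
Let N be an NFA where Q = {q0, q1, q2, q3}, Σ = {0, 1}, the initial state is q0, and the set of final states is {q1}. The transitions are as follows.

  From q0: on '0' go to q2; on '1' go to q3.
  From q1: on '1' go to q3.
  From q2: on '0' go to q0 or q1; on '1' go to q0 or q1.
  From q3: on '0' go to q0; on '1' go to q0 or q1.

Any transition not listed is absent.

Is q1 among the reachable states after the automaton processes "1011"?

Yes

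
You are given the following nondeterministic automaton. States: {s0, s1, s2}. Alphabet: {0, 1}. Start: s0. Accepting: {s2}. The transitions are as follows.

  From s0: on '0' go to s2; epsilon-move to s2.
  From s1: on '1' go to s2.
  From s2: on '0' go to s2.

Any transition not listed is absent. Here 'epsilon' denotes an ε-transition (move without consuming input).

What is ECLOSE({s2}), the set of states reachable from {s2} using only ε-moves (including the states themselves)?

{s2}

Begin with {s2}.
No ε-moves leave this set, so the closure equals the set itself.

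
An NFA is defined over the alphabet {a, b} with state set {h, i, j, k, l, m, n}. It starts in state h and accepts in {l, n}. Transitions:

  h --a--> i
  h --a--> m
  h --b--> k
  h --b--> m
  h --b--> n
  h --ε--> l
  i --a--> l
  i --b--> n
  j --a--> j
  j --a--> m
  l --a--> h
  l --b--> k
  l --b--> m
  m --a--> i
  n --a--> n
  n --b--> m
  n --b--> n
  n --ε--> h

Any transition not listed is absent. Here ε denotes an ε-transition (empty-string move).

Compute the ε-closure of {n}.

Begin with {n}.
ε-move n → h; add h.
ε-move h → l; add l.

{h, l, n}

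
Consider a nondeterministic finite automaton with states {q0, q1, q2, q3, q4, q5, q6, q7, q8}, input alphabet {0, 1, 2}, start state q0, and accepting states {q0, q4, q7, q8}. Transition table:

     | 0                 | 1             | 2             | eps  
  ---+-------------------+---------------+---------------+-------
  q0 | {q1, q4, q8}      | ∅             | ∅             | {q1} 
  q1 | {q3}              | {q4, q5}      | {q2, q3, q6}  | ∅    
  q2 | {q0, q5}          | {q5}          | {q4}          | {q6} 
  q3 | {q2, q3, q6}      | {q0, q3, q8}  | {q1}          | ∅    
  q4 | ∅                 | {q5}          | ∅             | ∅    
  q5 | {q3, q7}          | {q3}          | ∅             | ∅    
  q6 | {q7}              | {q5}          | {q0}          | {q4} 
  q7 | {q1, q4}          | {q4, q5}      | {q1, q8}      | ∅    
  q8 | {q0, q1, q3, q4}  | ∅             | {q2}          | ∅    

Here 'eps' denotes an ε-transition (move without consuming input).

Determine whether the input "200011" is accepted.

Yes

Start: ε-closure({q0}) = {q0, q1}.
Read '2': q0→∅, q1→{q2, q3, q6}; union {q2, q3, q6}; ε-closure = {q2, q3, q4, q6}.
Read '0': q2→{q0, q5}, q3→{q2, q3, q6}, q4→∅, q6→{q7}; union {q0, q2, q3, q5, q6, q7}; ε-closure = {q0, q1, q2, q3, q4, q5, q6, q7}.
Read '0': q0→{q1, q4, q8}, q1→{q3}, q2→{q0, q5}, q3→{q2, q3, q6}, q4→∅, q5→{q3, q7}, q6→{q7}, q7→{q1, q4}; now {q0, q1, q2, q3, q4, q5, q6, q7, q8}.
Read '0': q0→{q1, q4, q8}, q1→{q3}, q2→{q0, q5}, q3→{q2, q3, q6}, q4→∅, q5→{q3, q7}, q6→{q7}, q7→{q1, q4}, q8→{q0, q1, q3, q4}; now {q0, q1, q2, q3, q4, q5, q6, q7, q8}.
Read '1': q0→∅, q1→{q4, q5}, q2→{q5}, q3→{q0, q3, q8}, q4→{q5}, q5→{q3}, q6→{q5}, q7→{q4, q5}, q8→∅; union {q0, q3, q4, q5, q8}; ε-closure = {q0, q1, q3, q4, q5, q8}.
Read '1': q0→∅, q1→{q4, q5}, q3→{q0, q3, q8}, q4→{q5}, q5→{q3}, q8→∅; union {q0, q3, q4, q5, q8}; ε-closure = {q0, q1, q3, q4, q5, q8}.
The final set {q0, q1, q3, q4, q5, q8} contains the accepting states q0, q4, q8.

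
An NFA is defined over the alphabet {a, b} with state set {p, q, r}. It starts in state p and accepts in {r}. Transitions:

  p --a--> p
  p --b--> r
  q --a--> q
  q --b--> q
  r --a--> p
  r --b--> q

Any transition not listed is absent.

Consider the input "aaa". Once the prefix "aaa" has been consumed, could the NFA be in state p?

Start in {p}.
Read 'a': {p} → {p}.
Read 'a': {p} → {p}.
Read 'a': {p} → {p}.
State p is in {p}.

Yes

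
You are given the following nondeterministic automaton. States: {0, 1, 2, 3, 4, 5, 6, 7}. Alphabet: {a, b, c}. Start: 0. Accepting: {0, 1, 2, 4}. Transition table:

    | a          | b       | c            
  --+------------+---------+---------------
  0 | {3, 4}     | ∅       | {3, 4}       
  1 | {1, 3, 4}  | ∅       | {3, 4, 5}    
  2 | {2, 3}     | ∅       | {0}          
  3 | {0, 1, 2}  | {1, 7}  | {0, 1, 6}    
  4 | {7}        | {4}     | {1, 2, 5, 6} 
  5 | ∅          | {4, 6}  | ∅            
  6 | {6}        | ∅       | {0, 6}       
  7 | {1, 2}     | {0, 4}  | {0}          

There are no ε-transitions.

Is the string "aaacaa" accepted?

Yes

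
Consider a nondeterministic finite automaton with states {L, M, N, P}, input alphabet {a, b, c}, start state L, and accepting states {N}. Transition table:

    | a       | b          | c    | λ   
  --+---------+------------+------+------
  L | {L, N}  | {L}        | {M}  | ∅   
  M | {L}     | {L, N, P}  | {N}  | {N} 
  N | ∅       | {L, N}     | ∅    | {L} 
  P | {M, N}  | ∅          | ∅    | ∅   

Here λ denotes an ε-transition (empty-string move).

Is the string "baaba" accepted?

Start in {L}.
Read 'b': {L} → {L}.
Read 'a': {L} → {L, N}.
Read 'a': {L, N} → {L, N}.
Read 'b': {L, N} → {L, N}.
Read 'a': {L, N} → {L, N}.
The final set {L, N} contains the accepting state N.

Yes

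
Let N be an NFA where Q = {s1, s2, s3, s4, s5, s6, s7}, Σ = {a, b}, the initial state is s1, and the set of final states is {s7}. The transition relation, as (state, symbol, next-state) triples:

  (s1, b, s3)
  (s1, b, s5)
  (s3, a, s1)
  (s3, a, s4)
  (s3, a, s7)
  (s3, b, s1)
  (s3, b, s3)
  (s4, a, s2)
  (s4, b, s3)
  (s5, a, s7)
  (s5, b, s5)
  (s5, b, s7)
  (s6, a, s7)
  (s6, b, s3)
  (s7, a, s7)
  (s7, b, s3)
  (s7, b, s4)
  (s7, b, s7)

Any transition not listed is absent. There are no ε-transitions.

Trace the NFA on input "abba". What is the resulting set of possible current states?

∅

Start in {s1}.
Read 'a': s1→∅; now ∅.
The set is empty and remains empty for the remaining 3 symbols.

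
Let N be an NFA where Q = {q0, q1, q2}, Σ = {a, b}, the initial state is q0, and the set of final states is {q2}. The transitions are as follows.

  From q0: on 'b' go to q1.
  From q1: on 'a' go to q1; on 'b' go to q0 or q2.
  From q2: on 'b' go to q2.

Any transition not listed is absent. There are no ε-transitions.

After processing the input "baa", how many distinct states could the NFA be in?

1

Start in {q0}.
Read 'b': q0→{q1}; now {q1}.
Read 'a': q1→{q1}; now {q1}.
Read 'a': q1→{q1}; now {q1}.
That set has 1 state.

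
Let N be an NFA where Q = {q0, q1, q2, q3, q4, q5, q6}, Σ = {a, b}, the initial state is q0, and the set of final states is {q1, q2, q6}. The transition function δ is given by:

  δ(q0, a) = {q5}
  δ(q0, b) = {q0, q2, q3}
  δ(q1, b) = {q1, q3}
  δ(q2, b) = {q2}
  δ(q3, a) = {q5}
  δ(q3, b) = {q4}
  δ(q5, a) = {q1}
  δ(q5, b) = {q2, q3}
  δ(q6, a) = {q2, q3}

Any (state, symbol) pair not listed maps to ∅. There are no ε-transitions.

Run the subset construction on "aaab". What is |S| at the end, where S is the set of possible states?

0

Start in {q0}.
Read 'a': q0→{q5}; now {q5}.
Read 'a': q5→{q1}; now {q1}.
Read 'a': q1→∅; now ∅.
The set is empty and remains empty for the remaining 1 symbol.
That set has 0 states.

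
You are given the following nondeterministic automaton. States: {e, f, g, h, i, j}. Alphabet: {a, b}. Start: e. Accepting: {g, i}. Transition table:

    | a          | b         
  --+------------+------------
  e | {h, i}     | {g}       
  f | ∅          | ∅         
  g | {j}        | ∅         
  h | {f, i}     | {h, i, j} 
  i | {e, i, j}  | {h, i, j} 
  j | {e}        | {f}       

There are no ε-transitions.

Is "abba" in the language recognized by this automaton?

Start in {e}.
Read 'a': e→{h, i}; now {h, i}.
Read 'b': h→{h, i, j}, i→{h, i, j}; now {h, i, j}.
Read 'b': h→{h, i, j}, i→{h, i, j}, j→{f}; now {f, h, i, j}.
Read 'a': f→∅, h→{f, i}, i→{e, i, j}, j→{e}; now {e, f, i, j}.
The final set {e, f, i, j} contains the accepting state i.

Yes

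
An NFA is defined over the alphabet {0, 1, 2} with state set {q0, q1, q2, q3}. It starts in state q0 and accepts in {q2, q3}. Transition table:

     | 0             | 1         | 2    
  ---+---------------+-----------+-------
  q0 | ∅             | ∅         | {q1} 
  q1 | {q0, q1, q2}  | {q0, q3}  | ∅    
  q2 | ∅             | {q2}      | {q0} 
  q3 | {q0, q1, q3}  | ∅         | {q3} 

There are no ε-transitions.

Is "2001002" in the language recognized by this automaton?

Yes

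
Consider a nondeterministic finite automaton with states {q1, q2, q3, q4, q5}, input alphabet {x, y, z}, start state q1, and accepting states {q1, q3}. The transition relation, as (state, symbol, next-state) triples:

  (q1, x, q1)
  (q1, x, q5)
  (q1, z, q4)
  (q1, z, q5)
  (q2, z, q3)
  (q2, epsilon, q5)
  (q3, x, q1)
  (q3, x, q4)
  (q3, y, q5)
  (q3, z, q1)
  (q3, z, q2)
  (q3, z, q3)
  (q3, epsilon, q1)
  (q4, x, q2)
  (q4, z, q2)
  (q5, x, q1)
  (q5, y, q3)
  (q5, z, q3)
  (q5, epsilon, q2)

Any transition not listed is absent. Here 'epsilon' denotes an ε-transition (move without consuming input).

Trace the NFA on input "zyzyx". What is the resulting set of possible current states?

Start in {q1}.
Read 'z': q1→{q4, q5}; union {q4, q5}; ε-closure = {q2, q4, q5}.
Read 'y': q2→∅, q4→∅, q5→{q3}; union {q3}; ε-closure = {q1, q3}.
Read 'z': q1→{q4, q5}, q3→{q1, q2, q3}; now {q1, q2, q3, q4, q5}.
Read 'y': q1→∅, q2→∅, q3→{q5}, q4→∅, q5→{q3}; union {q3, q5}; ε-closure = {q1, q2, q3, q5}.
Read 'x': q1→{q1, q5}, q2→∅, q3→{q1, q4}, q5→{q1}; union {q1, q4, q5}; ε-closure = {q1, q2, q4, q5}.

{q1, q2, q4, q5}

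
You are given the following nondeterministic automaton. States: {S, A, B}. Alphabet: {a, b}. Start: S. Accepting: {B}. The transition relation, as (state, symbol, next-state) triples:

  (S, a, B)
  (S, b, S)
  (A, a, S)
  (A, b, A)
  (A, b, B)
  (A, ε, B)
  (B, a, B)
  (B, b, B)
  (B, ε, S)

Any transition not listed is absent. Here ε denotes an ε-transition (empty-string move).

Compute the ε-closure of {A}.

Begin with {A}.
ε-move A → B; add B.
ε-move B → S; add S.

{S, A, B}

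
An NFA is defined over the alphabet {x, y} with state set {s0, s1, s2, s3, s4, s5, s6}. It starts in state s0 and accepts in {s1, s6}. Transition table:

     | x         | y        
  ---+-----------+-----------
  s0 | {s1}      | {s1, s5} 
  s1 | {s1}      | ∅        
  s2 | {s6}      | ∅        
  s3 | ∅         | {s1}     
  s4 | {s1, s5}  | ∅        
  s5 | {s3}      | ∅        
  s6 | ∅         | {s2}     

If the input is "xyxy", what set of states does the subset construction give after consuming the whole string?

Start in {s0}.
Read 'x': s0→{s1}; now {s1}.
Read 'y': s1→∅; now ∅.
The set is empty and remains empty for the remaining 2 symbols.

∅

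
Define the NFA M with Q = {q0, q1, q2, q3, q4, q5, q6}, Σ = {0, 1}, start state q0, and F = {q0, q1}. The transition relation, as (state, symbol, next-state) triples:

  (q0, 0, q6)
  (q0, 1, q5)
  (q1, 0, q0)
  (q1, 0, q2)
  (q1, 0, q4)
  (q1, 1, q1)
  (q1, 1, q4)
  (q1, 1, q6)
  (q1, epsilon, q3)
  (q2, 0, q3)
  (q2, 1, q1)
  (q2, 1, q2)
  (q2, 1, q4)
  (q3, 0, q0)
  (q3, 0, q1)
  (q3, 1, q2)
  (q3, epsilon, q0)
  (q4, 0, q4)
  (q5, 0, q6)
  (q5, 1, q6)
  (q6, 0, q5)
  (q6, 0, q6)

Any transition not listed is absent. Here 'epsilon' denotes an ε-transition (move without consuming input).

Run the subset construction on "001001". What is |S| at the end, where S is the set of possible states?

Start in {q0}.
Read '0': {q0} → {q6}.
Read '0': {q6} → {q5, q6}.
Read '1': {q5, q6} → {q6}.
Read '0': {q6} → {q5, q6}.
Read '0': {q5, q6} → {q5, q6}.
Read '1': {q5, q6} → {q6}.
That set has 1 state.

1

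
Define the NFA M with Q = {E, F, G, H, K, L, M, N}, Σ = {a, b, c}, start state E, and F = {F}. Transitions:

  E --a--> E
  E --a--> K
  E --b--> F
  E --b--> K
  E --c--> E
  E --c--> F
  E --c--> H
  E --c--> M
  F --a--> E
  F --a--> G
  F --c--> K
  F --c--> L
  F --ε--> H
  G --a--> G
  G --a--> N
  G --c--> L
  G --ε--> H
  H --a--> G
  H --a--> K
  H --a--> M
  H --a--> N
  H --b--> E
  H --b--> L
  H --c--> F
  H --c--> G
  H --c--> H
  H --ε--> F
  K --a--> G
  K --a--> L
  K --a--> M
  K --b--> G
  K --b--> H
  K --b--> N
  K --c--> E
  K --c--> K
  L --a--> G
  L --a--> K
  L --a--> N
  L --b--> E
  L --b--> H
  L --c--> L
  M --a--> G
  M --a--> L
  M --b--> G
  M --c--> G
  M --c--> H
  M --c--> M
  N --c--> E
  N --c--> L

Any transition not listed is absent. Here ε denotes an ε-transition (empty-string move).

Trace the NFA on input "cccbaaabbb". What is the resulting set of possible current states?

Start in {E}.
Read 'c': {E} → {E, F, H, M}.
Read 'c': {E, F, H, M} → {E, F, G, H, K, L, M}.
Read 'c': {E, F, G, H, K, L, M} → {E, F, G, H, K, L, M}.
Read 'b': {E, F, G, H, K, L, M} → {E, F, G, H, K, L, N}.
Read 'a': {E, F, G, H, K, L, N} → {E, F, G, H, K, L, M, N}.
Read 'a': {E, F, G, H, K, L, M, N} → {E, F, G, H, K, L, M, N}.
Read 'a': {E, F, G, H, K, L, M, N} → {E, F, G, H, K, L, M, N}.
Read 'b': {E, F, G, H, K, L, M, N} → {E, F, G, H, K, L, N}.
Read 'b': {E, F, G, H, K, L, N} → {E, F, G, H, K, L, N}.
Read 'b': {E, F, G, H, K, L, N} → {E, F, G, H, K, L, N}.

{E, F, G, H, K, L, N}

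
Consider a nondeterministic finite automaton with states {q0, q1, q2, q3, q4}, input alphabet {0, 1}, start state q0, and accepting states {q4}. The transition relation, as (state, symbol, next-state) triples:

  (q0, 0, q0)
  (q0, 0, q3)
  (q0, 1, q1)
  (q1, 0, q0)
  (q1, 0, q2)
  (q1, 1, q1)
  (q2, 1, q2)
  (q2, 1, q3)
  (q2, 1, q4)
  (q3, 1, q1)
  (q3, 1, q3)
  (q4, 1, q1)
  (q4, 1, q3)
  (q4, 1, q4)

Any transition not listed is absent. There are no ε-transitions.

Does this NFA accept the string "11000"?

No

Start in {q0}.
Read '1': {q0} → {q1}.
Read '1': {q1} → {q1}.
Read '0': {q1} → {q0, q2}.
Read '0': {q0, q2} → {q0, q3}.
Read '0': {q0, q3} → {q0, q3}.
The final set {q0, q3} contains no accepting state.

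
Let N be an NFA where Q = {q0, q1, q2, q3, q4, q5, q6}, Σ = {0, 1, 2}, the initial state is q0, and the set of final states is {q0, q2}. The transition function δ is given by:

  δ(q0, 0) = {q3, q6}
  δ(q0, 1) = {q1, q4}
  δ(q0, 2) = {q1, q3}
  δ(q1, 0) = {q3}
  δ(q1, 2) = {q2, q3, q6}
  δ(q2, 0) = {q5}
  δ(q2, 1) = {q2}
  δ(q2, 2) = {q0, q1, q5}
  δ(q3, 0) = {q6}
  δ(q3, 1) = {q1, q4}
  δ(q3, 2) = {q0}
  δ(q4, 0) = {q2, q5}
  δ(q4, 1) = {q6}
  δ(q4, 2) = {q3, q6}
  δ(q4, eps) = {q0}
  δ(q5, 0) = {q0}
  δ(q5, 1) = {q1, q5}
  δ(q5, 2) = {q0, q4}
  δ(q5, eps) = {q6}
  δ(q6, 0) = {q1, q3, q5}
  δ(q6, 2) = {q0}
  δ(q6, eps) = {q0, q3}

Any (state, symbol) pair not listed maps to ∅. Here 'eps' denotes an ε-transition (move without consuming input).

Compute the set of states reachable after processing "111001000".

Start in {q0}.
Read '1': {q0} → {q0, q1, q4}.
Read '1': {q0, q1, q4} → {q0, q1, q3, q4, q6}.
Read '1': {q0, q1, q3, q4, q6} → {q0, q1, q3, q4, q6}.
Read '0': {q0, q1, q3, q4, q6} → {q0, q1, q2, q3, q5, q6}.
Read '0': {q0, q1, q2, q3, q5, q6} → {q0, q1, q3, q5, q6}.
Read '1': {q0, q1, q3, q5, q6} → {q0, q1, q3, q4, q5, q6}.
Read '0': {q0, q1, q3, q4, q5, q6} → {q0, q1, q2, q3, q5, q6}.
Read '0': {q0, q1, q2, q3, q5, q6} → {q0, q1, q3, q5, q6}.
Read '0': {q0, q1, q3, q5, q6} → {q0, q1, q3, q5, q6}.

{q0, q1, q3, q5, q6}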